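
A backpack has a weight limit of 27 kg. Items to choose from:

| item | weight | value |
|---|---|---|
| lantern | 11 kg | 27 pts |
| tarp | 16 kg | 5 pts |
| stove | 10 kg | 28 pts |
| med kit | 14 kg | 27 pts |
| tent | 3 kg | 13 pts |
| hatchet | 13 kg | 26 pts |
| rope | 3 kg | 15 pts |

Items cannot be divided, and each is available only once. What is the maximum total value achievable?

Check high-value combinations within 27 kg:
- lantern+stove+tent+rope: weight 11+10+3+3=27, value 27+28+13+15=83
- lantern+stove+rope: weight 11+10+3=24, value 27+28+15=70
- stove+med kit+rope: weight 10+14+3=27, value 28+27+15=70
Best: 83 pts.

83 pts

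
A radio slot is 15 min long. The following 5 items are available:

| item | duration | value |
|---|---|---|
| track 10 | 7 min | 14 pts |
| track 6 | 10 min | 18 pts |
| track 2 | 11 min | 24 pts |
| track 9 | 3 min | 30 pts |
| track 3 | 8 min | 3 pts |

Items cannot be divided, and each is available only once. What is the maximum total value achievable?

54 pts

Check high-value combinations within 15 min:
- track 2+track 9: duration 11+3=14, value 24+30=54
- track 6+track 9: duration 10+3=13, value 18+30=48
- track 10+track 9: duration 7+3=10, value 14+30=44
- track 9+track 3: duration 3+8=11, value 30+3=33
- track 9: duration 3, value 30
Best: 54 pts.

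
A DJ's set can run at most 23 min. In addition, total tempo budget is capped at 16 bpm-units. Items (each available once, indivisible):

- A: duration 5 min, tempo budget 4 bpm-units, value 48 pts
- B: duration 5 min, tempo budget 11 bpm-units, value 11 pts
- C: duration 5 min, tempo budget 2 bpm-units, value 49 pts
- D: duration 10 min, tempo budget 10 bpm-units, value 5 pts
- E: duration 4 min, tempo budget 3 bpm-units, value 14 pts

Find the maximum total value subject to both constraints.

Feasible sets respecting both limits:
- A+C+E: duration 14, tempo budget 9, value 111
- A+C+D: duration 20, tempo budget 16, value 102
- A+C: duration 10, tempo budget 6, value 97
- B+C+E: duration 14, tempo budget 16, value 74
Best: 111 pts.

111 pts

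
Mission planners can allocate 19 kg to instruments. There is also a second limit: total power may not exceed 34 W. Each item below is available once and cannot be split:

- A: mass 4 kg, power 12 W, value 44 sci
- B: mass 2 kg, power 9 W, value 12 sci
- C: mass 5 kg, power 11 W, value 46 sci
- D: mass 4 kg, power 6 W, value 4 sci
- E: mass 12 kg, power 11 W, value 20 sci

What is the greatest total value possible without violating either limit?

102 sci

Feasible sets respecting both limits:
- A+B+C: mass 11, power 32, value 102
- A+C+D: mass 13, power 29, value 94
- A+C: mass 9, power 23, value 90
- B+C+E: mass 19, power 31, value 78
Best: 102 sci.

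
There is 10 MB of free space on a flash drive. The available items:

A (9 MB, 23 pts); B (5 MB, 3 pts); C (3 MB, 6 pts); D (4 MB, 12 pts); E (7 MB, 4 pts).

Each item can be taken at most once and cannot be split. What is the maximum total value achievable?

Check high-value combinations within 10 MB:
- A: size 9, value 23
- C+D: size 3+4=7, value 6+12=18
- B+D: size 5+4=9, value 3+12=15
Best: 23 pts.

23 pts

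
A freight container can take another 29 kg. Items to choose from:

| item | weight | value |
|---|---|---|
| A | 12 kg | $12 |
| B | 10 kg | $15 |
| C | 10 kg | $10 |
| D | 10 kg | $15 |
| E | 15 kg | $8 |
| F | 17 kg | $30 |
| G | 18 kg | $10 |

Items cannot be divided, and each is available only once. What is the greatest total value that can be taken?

Check high-value combinations within 29 kg:
- B+F: weight 10+17=27, value 15+30=45
- D+F: weight 10+17=27, value 15+30=45
- A+F: weight 12+17=29, value 12+30=42
Best: $45.

$45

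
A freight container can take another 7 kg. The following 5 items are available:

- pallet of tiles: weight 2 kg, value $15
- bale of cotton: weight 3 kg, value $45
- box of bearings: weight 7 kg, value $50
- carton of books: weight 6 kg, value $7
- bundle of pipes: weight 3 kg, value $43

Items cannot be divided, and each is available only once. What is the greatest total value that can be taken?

$88

Check high-value combinations within 7 kg:
- bale of cotton+bundle of pipes: weight 3+3=6, value 45+43=88
- pallet of tiles+bale of cotton: weight 2+3=5, value 15+45=60
- pallet of tiles+bundle of pipes: weight 2+3=5, value 15+43=58
- box of bearings: weight 7, value 50
Best: $88.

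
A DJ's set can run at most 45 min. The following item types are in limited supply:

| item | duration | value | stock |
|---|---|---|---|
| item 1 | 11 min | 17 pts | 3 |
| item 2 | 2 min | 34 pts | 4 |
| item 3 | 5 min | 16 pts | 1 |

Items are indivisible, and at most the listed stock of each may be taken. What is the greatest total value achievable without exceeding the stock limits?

Best selections within duration 45 and stock limits:
- 3×item 1 + 4×item 2: duration 41, value 187
- 2×item 1 + 4×item 2 + 1×item 3: duration 35, value 186
- 2×item 1 + 4×item 2: duration 30, value 170
Best: 187 pts.

187 pts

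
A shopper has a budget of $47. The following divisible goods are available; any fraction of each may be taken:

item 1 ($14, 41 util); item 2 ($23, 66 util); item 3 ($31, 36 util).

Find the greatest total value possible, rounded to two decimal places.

Take in order of value per unit:
- item 1 (41/14 per unit): all 14 → value 41, running total 41.00
- item 2 (66/23 per unit): all 23 → value 66, running total 107.00
- item 3 (36/31 per unit): 10 of 31 → value 10×36/31 = 11.6129, running total 118.61
Total 118.61.

118.61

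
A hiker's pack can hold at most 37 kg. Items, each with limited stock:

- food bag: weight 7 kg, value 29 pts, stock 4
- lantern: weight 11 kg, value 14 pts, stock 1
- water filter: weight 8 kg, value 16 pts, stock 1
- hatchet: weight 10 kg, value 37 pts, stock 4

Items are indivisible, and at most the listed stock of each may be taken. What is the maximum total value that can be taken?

140 pts

Top feasible selections:
- 1×food bag + 3×hatchet: weight 37, value 140
- 2×food bag + 2×hatchet: weight 34, value 132
- 4×food bag + 1×water filter: weight 36, value 132
- 3×food bag + 1×hatchet: weight 31, value 124
Best: 140 pts.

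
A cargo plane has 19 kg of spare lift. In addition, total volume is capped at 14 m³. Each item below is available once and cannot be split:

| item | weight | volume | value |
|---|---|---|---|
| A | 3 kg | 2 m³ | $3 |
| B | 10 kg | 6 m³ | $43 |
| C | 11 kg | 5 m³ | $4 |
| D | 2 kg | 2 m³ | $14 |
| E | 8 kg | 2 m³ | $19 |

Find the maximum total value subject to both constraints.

Feasible sets respecting both limits:
- B+E: weight 18, volume 8, value 62
- A+B+D: weight 15, volume 10, value 60
- B+D: weight 12, volume 8, value 57
Best: $62.

$62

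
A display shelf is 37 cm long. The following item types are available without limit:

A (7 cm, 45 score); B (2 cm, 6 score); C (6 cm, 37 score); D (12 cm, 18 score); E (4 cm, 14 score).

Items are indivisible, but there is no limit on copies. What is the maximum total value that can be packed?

231 score

Best value-per-unit is A at 45/7; filling with it alone gives 5×45 = 225.
Optimal mix: 5×A + 1×B → length 37, value 231.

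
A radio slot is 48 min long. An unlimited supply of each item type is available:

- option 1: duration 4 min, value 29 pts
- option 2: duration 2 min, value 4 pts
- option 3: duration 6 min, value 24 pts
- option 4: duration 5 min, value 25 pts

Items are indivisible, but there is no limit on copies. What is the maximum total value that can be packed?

Best value-per-unit is option 1 at 29/4, and filling with it alone uses duration 12×4=48. No mix of the others beats 12×29 = 348.

348 pts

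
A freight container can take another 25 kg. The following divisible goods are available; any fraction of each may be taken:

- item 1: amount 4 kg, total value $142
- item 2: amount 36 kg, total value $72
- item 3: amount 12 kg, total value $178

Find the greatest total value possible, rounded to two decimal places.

Take in order of value per unit:
- item 1 (142/4 per unit): all 4 → value 142, running total 142.00
- item 3 (178/12 per unit): all 12 → value 178, running total 320.00
- item 2 (72/36 per unit): 9 of 36 → value 9×72/36 = 18.0000, running total 338.00
Total 338.00.

338.00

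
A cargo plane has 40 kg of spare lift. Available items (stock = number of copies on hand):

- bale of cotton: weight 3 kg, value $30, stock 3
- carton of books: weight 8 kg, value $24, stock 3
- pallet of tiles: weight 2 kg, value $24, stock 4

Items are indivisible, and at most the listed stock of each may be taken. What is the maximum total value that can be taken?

$234

Best selections within weight 40 and stock limits:
- 3×bale of cotton + 2×carton of books + 4×pallet of tiles: weight 33, value 234
- 3×bale of cotton + 3×carton of books + 3×pallet of tiles: weight 39, value 234
- 2×bale of cotton + 3×carton of books + 4×pallet of tiles: weight 38, value 228
- 3×bale of cotton + 1×carton of books + 4×pallet of tiles: weight 25, value 210
Best: $234.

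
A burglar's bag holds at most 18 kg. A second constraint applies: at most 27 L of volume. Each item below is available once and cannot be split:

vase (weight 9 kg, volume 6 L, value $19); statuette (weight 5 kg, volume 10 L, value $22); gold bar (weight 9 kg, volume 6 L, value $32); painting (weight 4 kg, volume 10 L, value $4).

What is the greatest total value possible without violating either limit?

$58

Feasible sets respecting both limits:
- statuette+gold bar+painting: weight 18, volume 26, value 58
- statuette+gold bar: weight 14, volume 16, value 54
- vase+gold bar: weight 18, volume 12, value 51
Best: $58.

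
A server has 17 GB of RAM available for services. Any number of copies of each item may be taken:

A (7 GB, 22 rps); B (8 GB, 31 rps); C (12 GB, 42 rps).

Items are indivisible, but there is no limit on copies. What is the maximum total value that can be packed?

Best value-per-unit is B at 31/8, and filling with it alone uses memory 2×8=16. No mix of the others beats 2×31 = 62.

62 rps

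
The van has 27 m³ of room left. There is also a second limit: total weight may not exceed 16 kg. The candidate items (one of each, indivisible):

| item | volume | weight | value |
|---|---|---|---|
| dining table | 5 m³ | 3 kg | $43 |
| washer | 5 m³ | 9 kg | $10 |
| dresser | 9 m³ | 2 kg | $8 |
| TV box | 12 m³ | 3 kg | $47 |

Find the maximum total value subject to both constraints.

$100

Feasible sets respecting both limits:
- dining table+washer+TV box: volume 22, weight 15, value 100
- dining table+dresser+TV box: volume 26, weight 8, value 98
- dining table+TV box: volume 17, weight 6, value 90
Best: $100.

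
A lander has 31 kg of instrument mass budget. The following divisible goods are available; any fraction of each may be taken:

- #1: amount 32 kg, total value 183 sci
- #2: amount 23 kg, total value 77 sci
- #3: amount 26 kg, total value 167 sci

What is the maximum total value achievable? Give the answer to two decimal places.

Take in order of value per unit:
- #3 (167/26 per unit): all 26 → value 167, running total 167.00
- #1 (183/32 per unit): 5 of 32 → value 5×183/32 = 28.5938, running total 195.59
Total 195.59.

195.59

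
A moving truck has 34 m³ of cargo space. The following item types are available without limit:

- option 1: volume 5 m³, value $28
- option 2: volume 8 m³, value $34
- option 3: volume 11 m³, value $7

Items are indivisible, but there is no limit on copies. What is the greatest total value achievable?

Best value-per-unit is option 1 at 28/5; filling with it alone gives 6×28 = 168.
Optimal mix: 5×option 1 + 1×option 2 → volume 33, value 174.

$174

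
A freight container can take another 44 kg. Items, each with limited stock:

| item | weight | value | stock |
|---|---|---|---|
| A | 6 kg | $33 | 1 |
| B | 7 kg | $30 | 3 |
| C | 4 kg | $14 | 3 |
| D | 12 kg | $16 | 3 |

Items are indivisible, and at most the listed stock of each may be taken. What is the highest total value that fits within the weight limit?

Top feasible selections:
- 1×A + 3×B + 3×C: weight 39, value 165
- 1×A + 3×B + 1×C + 1×D: weight 43, value 153
- 1×A + 3×B + 2×C: weight 35, value 151
Best: $165.

$165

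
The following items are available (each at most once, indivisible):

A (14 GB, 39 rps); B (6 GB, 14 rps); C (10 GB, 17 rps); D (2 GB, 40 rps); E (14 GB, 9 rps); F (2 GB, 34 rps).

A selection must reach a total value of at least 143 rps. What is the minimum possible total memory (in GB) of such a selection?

Subsets with value ≥ 143, sorted by total memory:
- A+B+C+D+F: memory 34, value 144
- A+B+C+D+E+F: memory 48, value 153
Minimum memory: 34 GB.

34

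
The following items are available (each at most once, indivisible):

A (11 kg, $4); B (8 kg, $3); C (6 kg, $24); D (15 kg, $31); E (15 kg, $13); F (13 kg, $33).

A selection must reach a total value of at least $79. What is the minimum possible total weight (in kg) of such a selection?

34

Subsets with value ≥ 79, sorted by total weight:
- C+D+F: weight 34, value 88
- B+C+D+F: weight 42, value 91
- A+C+D+F: weight 45, value 92
- C+D+E+F: weight 49, value 101
Minimum weight: 34 kg.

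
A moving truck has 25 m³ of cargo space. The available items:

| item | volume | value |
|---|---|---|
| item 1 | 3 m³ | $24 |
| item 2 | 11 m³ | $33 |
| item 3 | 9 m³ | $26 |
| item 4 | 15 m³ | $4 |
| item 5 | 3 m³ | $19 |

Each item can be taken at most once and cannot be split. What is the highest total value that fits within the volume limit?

Check high-value combinations within 25 m³:
- item 1+item 2+item 3: volume 3+11+9=23, value 24+33+26=83
- item 2+item 3+item 5: volume 11+9+3=23, value 33+26+19=78
- item 1+item 2+item 5: volume 3+11+3=17, value 24+33+19=76
- item 1+item 3+item 5: volume 3+9+3=15, value 24+26+19=69
Best: $83.

$83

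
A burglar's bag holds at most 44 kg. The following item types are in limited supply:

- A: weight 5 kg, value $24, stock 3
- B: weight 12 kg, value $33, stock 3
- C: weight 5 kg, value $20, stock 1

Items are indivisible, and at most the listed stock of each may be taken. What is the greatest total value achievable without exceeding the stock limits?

$158

Best selections within weight 44 and stock limits:
- 3×A + 2×B + 1×C: weight 44, value 158
- 3×A + 2×B: weight 39, value 138
- 2×A + 2×B + 1×C: weight 39, value 134
- 3×A + 1×B + 1×C: weight 32, value 125
Best: $158.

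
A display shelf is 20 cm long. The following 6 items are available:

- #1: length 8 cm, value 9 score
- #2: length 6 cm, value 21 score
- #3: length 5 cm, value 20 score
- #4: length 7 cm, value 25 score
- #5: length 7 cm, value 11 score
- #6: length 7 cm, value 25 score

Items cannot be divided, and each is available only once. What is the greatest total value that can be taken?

This is a 0/1 knapsack; check combinations near the capacity.
- #2+#4+#6: length 6+7+7=20, value 21+25+25=71
- #3+#4+#6: length 5+7+7=19, value 20+25+25=70
- #2+#3+#4: length 6+5+7=18, value 21+20+25=66
- #2+#3+#6: length 6+5+7=18, value 21+20+25=66
Best: 71 score.

71 score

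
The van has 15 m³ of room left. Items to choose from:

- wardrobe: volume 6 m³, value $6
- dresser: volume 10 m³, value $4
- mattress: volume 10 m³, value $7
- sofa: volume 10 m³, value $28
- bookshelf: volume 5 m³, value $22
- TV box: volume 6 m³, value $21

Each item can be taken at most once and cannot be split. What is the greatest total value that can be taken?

$50

This is a 0/1 knapsack; check combinations near the capacity.
- sofa+bookshelf: volume 10+5=15, value 28+22=50
- bookshelf+TV box: volume 5+6=11, value 22+21=43
- mattress+bookshelf: volume 10+5=15, value 7+22=29
- sofa: volume 10, value 28
- wardrobe+bookshelf: volume 6+5=11, value 6+22=28
Best: $50.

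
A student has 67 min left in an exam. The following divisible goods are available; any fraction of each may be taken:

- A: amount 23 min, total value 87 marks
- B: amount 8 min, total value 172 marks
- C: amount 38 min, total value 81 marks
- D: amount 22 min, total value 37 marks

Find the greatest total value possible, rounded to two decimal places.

335.74

Take in order of value per unit:
- B (172/8 per unit): all 8 → value 172, running total 172.00
- A (87/23 per unit): all 23 → value 87, running total 259.00
- C (81/38 per unit): 36 of 38 → value 36×81/38 = 76.7368, running total 335.74
Total 335.74.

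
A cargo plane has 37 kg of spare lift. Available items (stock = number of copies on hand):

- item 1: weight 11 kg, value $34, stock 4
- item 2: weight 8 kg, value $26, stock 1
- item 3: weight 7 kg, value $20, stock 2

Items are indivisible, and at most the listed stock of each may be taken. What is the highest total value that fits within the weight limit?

$114

Top feasible selections:
- 2×item 1 + 1×item 2 + 1×item 3: weight 37, value 114
- 2×item 1 + 2×item 3: weight 36, value 108
- 3×item 1: weight 33, value 102
Best: $114.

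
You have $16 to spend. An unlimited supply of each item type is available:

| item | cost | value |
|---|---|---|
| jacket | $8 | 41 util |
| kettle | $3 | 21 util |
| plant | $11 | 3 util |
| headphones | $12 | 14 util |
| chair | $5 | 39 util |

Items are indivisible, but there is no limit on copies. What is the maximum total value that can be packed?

120 util

Best value-per-unit is chair at 39/5; filling with it alone gives 3×39 = 117.
Optimal mix: 2×kettle + 2×chair → cost 16, value 120.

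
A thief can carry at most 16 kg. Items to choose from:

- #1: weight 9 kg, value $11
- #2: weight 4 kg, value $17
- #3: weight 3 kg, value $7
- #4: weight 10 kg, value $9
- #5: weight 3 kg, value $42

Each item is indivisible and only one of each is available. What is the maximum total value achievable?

Check high-value combinations within 16 kg:
- #1+#2+#5: weight 9+4+3=16, value 11+17+42=70
- #2+#3+#5: weight 4+3+3=10, value 17+7+42=66
- #1+#3+#5: weight 9+3+3=15, value 11+7+42=60
- #2+#5: weight 4+3=7, value 17+42=59
Best: $70.

$70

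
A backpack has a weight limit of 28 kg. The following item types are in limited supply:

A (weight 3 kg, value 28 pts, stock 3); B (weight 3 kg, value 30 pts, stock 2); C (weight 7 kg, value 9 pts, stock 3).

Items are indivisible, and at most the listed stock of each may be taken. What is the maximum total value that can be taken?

Best selections within weight 28 and stock limits:
- 3×A + 2×B + 1×C: weight 22, value 153
- 3×A + 2×B: weight 15, value 144
Best: 153 pts.

153 pts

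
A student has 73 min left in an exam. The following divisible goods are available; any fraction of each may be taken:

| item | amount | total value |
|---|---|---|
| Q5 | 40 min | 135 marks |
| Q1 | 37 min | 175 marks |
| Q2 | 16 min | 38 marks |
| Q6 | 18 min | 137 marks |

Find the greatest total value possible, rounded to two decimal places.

Take in order of value per unit:
- Q6 (137/18 per unit): all 18 → value 137, running total 137.00
- Q1 (175/37 per unit): all 37 → value 175, running total 312.00
- Q5 (135/40 per unit): 18 of 40 → value 18×135/40 = 60.7500, running total 372.75
Total 372.75.

372.75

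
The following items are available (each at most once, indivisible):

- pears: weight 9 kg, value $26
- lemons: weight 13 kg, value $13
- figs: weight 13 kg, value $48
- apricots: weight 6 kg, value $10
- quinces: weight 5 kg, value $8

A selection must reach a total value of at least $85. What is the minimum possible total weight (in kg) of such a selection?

33

Subsets with value ≥ 85, sorted by total weight:
- pears+figs+apricots+quinces: weight 33, value 92
- pears+lemons+figs: weight 35, value 87
- pears+lemons+figs+quinces: weight 40, value 95
Minimum weight: 33 kg.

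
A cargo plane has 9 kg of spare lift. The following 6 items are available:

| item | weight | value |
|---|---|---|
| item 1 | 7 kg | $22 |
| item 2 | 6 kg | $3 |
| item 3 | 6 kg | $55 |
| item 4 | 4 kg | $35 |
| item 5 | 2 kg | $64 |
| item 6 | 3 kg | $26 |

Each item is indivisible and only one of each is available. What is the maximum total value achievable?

Check high-value combinations within 9 kg:
- item 4+item 5+item 6: weight 4+2+3=9, value 35+64+26=125
- item 3+item 5: weight 6+2=8, value 55+64=119
- item 4+item 5: weight 4+2=6, value 35+64=99
- item 5+item 6: weight 2+3=5, value 64+26=90
- item 1+item 5: weight 7+2=9, value 22+64=86
Best: $125.

$125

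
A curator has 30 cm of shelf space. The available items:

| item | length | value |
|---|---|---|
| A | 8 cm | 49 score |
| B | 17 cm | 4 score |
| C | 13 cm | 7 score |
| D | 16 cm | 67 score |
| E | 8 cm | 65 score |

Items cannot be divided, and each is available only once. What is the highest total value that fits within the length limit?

Check high-value combinations within 30 cm:
- D+E: length 16+8=24, value 67+65=132
- A+C+E: length 8+13+8=29, value 49+7+65=121
- A+D: length 8+16=24, value 49+67=116
- A+E: length 8+8=16, value 49+65=114
Best: 132 score.

132 score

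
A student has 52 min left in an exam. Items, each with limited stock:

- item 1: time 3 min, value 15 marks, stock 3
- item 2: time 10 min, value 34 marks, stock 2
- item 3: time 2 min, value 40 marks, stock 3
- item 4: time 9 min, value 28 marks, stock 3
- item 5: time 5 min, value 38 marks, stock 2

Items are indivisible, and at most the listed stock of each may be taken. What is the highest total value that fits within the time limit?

Best selections within time 52 and stock limits:
- 3×item 1 + 3×item 3 + 3×item 4 + 2×item 5: time 52, value 325
- 2×item 1 + 2×item 2 + 3×item 3 + 1×item 4 + 2×item 5: time 51, value 322
Best: 325 marks.

325 marks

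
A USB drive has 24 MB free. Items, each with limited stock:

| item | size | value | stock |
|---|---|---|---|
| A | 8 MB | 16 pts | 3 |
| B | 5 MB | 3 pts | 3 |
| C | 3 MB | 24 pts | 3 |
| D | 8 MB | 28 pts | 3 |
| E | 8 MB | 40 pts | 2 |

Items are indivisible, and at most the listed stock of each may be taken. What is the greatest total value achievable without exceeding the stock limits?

128 pts

Best selections within size 24 and stock limits:
- 2×C + 2×E: size 22, value 128
- 2×C + 1×D + 1×E: size 22, value 116
- 1×B + 3×C + 1×E: size 22, value 115
- 3×C + 1×E: size 17, value 112
Best: 128 pts.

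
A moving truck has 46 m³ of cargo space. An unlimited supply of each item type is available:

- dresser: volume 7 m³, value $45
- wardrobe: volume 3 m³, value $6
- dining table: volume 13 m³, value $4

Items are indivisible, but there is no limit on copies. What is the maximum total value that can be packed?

Best value-per-unit is dresser at 45/7; filling with it alone gives 6×45 = 270.
Optimal mix: 6×dresser + 1×wardrobe → volume 45, value 276.

$276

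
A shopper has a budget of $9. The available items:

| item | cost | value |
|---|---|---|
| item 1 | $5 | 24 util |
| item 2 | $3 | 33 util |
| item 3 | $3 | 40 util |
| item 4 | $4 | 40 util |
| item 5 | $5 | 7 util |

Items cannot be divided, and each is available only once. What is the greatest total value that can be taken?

Check high-value combinations within $9:
- item 3+item 4: cost 3+4=7, value 40+40=80
- item 2+item 3: cost 3+3=6, value 33+40=73
- item 2+item 4: cost 3+4=7, value 33+40=73
- item 1+item 3: cost 5+3=8, value 24+40=64
- item 1+item 4: cost 5+4=9, value 24+40=64
Best: 80 util.

80 util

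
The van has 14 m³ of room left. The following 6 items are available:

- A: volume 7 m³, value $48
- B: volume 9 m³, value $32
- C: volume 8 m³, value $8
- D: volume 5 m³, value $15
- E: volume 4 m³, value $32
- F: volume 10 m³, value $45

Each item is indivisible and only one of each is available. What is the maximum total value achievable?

Check high-value combinations within 14 m³:
- A+E: volume 7+4=11, value 48+32=80
- E+F: volume 4+10=14, value 32+45=77
- B+E: volume 9+4=13, value 32+32=64
Best: $80.

$80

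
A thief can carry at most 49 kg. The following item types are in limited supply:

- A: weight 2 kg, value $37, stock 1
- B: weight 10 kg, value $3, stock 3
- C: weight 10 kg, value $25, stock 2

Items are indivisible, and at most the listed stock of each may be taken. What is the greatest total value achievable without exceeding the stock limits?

$93

Best selections within weight 49 and stock limits:
- 1×A + 2×B + 2×C: weight 42, value 93
- 1×A + 1×B + 2×C: weight 32, value 90
- 1×A + 2×C: weight 22, value 87
- 1×A + 3×B + 1×C: weight 42, value 71
Best: $93.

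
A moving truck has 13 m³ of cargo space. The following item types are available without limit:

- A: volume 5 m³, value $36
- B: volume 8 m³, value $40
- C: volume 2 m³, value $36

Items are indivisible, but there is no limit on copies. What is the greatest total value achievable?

Best value-per-unit is C at 36/2, and filling with it alone uses volume 6×2=12. No mix of the others beats 6×36 = 216.

$216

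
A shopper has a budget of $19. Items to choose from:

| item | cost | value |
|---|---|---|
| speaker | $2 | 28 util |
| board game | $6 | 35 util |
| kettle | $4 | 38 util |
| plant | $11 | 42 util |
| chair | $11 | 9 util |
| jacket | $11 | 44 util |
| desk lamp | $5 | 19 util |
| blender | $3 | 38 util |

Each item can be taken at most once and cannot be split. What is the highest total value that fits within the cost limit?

139 util

Check high-value combinations within $19:
- speaker+board game+kettle+blender: cost 2+6+4+3=15, value 28+35+38+38=139
- board game+kettle+desk lamp+blender: cost 6+4+5+3=18, value 35+38+19+38=130
- speaker+kettle+desk lamp+blender: cost 2+4+5+3=14, value 28+38+19+38=123
Best: 139 util.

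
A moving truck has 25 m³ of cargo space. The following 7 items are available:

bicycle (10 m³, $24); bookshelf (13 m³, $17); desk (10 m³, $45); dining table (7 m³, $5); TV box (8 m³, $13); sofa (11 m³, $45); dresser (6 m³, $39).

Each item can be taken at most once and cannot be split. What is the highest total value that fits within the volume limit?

Check high-value combinations within 25 m³:
- desk+TV box+dresser: volume 10+8+6=24, value 45+13+39=97
- TV box+sofa+dresser: volume 8+11+6=25, value 13+45+39=97
- desk+sofa: volume 10+11=21, value 45+45=90
Best: $97.

$97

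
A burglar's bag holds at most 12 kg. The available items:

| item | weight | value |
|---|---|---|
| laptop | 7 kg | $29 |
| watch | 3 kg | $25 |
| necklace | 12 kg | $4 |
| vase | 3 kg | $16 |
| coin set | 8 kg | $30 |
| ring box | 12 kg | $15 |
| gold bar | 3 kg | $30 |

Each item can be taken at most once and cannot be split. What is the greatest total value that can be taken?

$71

Check high-value combinations within 12 kg:
- watch+vase+gold bar: weight 3+3+3=9, value 25+16+30=71
- coin set+gold bar: weight 8+3=11, value 30+30=60
- laptop+gold bar: weight 7+3=10, value 29+30=59
- watch+gold bar: weight 3+3=6, value 25+30=55
Best: $71.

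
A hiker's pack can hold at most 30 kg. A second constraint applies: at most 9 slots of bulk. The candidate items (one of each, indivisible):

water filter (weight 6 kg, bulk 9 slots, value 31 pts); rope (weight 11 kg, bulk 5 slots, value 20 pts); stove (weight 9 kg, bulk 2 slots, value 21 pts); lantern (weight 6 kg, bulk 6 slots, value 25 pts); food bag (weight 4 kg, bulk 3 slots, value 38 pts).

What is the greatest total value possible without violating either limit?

63 pts

Feasible sets respecting both limits:
- lantern+food bag: weight 10, bulk 9, value 63
- stove+food bag: weight 13, bulk 5, value 59
- rope+food bag: weight 15, bulk 8, value 58
Best: 63 pts.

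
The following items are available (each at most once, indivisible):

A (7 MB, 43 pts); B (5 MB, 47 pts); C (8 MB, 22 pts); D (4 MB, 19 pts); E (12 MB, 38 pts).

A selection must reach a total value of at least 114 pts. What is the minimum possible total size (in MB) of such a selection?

Subsets with value ≥ 114, sorted by total size:
- A+B+C+D: size 24, value 131
- A+B+E: size 24, value 128
Minimum size: 24 MB.

24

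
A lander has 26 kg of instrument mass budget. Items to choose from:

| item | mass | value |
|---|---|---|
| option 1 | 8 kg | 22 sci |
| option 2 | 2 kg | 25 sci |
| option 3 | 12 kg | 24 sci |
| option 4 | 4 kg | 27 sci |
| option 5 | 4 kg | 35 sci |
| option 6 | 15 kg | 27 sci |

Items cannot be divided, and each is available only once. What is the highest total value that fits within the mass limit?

This is a 0/1 knapsack; check combinations near the capacity.
- option 2+option 4+option 5+option 6: mass 2+4+4+15=25, value 25+27+35+27=114
- option 2+option 3+option 4+option 5: mass 2+12+4+4=22, value 25+24+27+35=111
- option 1+option 2+option 4+option 5: mass 8+2+4+4=18, value 22+25+27+35=109
- option 1+option 2+option 3+option 5: mass 8+2+12+4=26, value 22+25+24+35=106
Best: 114 sci.

114 sci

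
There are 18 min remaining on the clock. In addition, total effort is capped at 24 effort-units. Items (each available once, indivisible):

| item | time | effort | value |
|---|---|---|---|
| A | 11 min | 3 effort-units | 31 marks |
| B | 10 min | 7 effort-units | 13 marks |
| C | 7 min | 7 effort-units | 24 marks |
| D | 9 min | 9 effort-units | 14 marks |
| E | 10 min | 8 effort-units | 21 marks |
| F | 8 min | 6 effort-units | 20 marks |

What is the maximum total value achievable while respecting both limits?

55 marks

Feasible sets respecting both limits:
- A+C: time 18, effort 10, value 55
- C+E: time 17, effort 15, value 45
- C+F: time 15, effort 13, value 44
- E+F: time 18, effort 14, value 41
Best: 55 marks.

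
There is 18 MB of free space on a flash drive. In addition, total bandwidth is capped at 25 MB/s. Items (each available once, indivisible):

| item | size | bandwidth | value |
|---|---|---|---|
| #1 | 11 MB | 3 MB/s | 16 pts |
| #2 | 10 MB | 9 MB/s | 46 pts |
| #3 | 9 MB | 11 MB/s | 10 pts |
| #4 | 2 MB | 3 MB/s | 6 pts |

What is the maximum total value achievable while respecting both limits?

52 pts

Feasible sets respecting both limits:
- #2+#4: size 12, bandwidth 12, value 52
- #2: size 10, bandwidth 9, value 46
- #1+#4: size 13, bandwidth 6, value 22
- #1: size 11, bandwidth 3, value 16
Best: 52 pts.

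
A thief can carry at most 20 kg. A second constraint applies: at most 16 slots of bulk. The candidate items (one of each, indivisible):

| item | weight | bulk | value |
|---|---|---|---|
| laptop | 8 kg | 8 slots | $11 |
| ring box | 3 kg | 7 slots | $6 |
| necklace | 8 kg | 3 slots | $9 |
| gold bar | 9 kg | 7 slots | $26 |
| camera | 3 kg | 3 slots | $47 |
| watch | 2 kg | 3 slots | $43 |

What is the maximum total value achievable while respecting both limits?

$116

Feasible sets respecting both limits:
- gold bar+camera+watch: weight 14, bulk 13, value 116
- ring box+necklace+camera+watch: weight 16, bulk 16, value 105
- laptop+camera+watch: weight 13, bulk 14, value 101
- necklace+camera+watch: weight 13, bulk 9, value 99
Best: $116.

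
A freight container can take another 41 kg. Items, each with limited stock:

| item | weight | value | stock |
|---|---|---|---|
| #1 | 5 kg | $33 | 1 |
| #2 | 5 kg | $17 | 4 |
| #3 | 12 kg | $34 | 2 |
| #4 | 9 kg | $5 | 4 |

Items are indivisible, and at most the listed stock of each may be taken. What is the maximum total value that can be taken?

Top feasible selections:
- 1×#1 + 4×#2 + 1×#3: weight 37, value 135
- 1×#1 + 2×#2 + 2×#3: weight 39, value 135
- 1×#1 + 3×#2 + 1×#3 + 1×#4: weight 41, value 123
Best: $135.

$135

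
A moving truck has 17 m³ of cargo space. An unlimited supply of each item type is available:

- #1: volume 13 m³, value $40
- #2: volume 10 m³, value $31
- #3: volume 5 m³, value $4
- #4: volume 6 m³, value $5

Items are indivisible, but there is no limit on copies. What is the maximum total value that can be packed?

$40

Best value-per-unit is #2 at 31/10; filling with it alone gives 1×31 = 31.
Optimal mix: 1×#1 → volume 13, value 40.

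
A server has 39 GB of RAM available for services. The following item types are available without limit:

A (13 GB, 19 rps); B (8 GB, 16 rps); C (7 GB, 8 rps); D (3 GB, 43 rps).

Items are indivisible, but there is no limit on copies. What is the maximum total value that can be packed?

Best value-per-unit is D at 43/3, and filling with it alone uses memory 13×3=39. No mix of the others beats 13×43 = 559.

559 rps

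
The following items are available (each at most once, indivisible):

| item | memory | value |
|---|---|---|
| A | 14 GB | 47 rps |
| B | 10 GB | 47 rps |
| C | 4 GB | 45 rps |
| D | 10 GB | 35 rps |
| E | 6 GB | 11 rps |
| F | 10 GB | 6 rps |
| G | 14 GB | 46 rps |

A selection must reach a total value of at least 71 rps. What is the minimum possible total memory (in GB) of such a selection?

Subsets with value ≥ 71, sorted by total memory:
- B+C: memory 14, value 92
- C+D: memory 14, value 80
- A+C: memory 18, value 92
Minimum memory: 14 GB.

14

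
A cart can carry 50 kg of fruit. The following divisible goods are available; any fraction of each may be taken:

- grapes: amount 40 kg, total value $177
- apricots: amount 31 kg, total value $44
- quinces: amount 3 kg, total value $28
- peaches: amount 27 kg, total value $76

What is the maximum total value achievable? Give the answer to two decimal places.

Take in order of value per unit:
- quinces (28/3 per unit): all 3 → value 28, running total 28.00
- grapes (177/40 per unit): all 40 → value 177, running total 205.00
- peaches (76/27 per unit): 7 of 27 → value 7×76/27 = 19.7037, running total 224.70
Total 224.70.

224.70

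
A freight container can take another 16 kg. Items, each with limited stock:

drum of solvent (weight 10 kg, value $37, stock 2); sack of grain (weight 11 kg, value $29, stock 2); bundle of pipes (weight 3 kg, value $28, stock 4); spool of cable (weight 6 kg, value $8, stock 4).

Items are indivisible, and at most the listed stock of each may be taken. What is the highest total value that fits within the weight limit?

$112

Best selections within weight 16 and stock limits:
- 4×bundle of pipes: weight 12, value 112
- 1×drum of solvent + 2×bundle of pipes: weight 16, value 93
- 3×bundle of pipes + 1×spool of cable: weight 15, value 92
Best: $112.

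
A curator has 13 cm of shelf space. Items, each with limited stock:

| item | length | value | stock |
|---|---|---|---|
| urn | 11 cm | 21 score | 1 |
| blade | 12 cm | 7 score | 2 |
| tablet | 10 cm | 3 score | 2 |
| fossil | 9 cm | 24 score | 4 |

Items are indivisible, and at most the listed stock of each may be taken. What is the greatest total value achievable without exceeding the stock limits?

Best selections within length 13 and stock limits:
- 1×fossil: length 9, value 24
- 1×urn: length 11, value 21
- 1×blade: length 12, value 7
Best: 24 score.

24 score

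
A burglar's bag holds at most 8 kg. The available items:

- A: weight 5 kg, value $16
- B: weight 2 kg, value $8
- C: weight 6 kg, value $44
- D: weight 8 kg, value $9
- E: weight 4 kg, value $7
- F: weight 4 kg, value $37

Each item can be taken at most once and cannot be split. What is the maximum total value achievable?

Check high-value combinations within 8 kg:
- B+C: weight 2+6=8, value 8+44=52
- B+F: weight 2+4=6, value 8+37=45
- C: weight 6, value 44
Best: $52.

$52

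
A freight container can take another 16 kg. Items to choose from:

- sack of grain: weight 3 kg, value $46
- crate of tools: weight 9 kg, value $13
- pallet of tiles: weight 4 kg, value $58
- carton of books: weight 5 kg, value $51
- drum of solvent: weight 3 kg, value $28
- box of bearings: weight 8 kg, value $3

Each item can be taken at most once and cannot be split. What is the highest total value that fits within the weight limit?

Check high-value combinations within 16 kg:
- sack of grain+pallet of tiles+carton of books+drum of solvent: weight 3+4+5+3=15, value 46+58+51+28=183
- sack of grain+pallet of tiles+carton of books: weight 3+4+5=12, value 46+58+51=155
- pallet of tiles+carton of books+drum of solvent: weight 4+5+3=12, value 58+51+28=137
Best: $183.

$183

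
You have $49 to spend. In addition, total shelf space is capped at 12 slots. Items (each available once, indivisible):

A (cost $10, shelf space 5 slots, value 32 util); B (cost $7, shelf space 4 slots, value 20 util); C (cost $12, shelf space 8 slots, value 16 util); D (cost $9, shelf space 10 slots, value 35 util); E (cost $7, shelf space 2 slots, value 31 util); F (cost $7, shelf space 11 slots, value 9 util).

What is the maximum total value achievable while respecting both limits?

83 util

Feasible sets respecting both limits:
- A+B+E: cost 24, shelf space 11, value 83
- D+E: cost 16, shelf space 12, value 66
- A+E: cost 17, shelf space 7, value 63
- A+B: cost 17, shelf space 9, value 52
Best: 83 util.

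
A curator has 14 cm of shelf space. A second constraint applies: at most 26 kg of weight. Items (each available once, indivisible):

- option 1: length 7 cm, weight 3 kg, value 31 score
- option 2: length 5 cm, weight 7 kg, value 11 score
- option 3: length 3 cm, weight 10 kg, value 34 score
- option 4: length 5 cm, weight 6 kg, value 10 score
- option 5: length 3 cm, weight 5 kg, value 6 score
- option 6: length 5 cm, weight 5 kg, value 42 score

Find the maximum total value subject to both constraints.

87 score

Feasible sets respecting both limits:
- option 2+option 3+option 6: length 13, weight 22, value 87
- option 3+option 4+option 6: length 13, weight 21, value 86
- option 3+option 5+option 6: length 11, weight 20, value 82
Best: 87 score.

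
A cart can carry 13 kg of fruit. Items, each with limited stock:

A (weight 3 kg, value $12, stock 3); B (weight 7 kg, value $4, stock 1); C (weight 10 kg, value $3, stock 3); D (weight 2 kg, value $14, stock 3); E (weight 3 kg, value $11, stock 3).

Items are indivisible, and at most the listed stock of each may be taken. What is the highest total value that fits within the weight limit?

Top feasible selections:
- 2×A + 3×D: weight 12, value 66
- 1×A + 3×D + 1×E: weight 12, value 65
- 3×D + 2×E: weight 12, value 64
- 3×A + 2×D: weight 13, value 64
Best: $66.

$66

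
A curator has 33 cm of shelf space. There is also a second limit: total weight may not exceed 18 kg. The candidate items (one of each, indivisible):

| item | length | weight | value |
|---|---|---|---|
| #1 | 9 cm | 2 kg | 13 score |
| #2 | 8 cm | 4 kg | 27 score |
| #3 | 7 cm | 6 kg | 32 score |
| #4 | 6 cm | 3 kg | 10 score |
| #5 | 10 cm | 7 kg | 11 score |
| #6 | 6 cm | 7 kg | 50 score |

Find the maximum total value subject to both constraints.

109 score

Feasible sets respecting both limits:
- #2+#3+#6: length 21, weight 17, value 109
- #1+#3+#4+#6: length 28, weight 18, value 105
- #1+#2+#4+#6: length 29, weight 16, value 100
- #1+#3+#6: length 22, weight 15, value 95
Best: 109 score.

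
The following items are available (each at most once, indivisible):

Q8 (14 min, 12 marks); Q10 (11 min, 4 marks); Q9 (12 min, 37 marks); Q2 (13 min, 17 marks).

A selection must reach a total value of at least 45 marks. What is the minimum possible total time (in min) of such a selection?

25

Subsets with value ≥ 45, sorted by total time:
- Q9+Q2: time 25, value 54
- Q8+Q9: time 26, value 49
- Q10+Q9+Q2: time 36, value 58
- Q8+Q10+Q9: time 37, value 53
Minimum time: 25 min.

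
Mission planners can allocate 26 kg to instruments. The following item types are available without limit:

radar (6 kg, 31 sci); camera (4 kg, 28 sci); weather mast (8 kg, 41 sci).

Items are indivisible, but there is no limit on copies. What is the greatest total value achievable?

171 sci

Best value-per-unit is camera at 28/4; filling with it alone gives 6×28 = 168.
Optimal mix: 1×radar + 5×camera → mass 26, value 171.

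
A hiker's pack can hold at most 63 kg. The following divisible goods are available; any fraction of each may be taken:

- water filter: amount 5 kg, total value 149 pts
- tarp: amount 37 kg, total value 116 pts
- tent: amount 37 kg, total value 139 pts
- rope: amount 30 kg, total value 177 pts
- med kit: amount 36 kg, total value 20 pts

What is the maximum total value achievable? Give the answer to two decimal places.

431.19

Take in order of value per unit:
- water filter (149/5 per unit): all 5 → value 149, running total 149.00
- rope (177/30 per unit): all 30 → value 177, running total 326.00
- tent (139/37 per unit): 28 of 37 → value 28×139/37 = 105.1892, running total 431.19
Total 431.19.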